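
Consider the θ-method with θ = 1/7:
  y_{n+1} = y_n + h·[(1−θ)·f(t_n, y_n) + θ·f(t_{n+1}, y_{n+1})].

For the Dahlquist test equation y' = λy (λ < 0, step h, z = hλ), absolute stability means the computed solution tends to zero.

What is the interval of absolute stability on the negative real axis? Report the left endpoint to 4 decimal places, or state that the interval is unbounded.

Test eqn y'=λy, z=hλ:
  y_{n+1} = y_n + z·[6/7·y_n + 1/7·y_{n+1}] ⇒ (1 − 1/7z)y_{n+1} = (1 + 6/7z)y_n
  R(z) = (1 + 6/7z)/(1 − 1/7z).

Find x<0 with |R(x)|<1.
x=-0.73: |R|=0.3389
R=−1: 1+6/7x = −1+1/7x ⇒ -5/7x=2 ⇒ x=2/(-5/7)=-2.8000
Confirm numerically:
  x=-2.296: |R|=0.72892 <1
  x=-2.056: |R|=0.58922 <1
  x=-1.510: |R|=0.24207 <1
  x=-1.251: |R|=0.06133 <1
  x=-3.269: |R|=1.22836 >1
  x=-3.236: |R|=1.21297 >1
  x=-3.046: |R|=1.12244 >1
Stable set (-2.8000, 0).

z∈(-2.8000,0).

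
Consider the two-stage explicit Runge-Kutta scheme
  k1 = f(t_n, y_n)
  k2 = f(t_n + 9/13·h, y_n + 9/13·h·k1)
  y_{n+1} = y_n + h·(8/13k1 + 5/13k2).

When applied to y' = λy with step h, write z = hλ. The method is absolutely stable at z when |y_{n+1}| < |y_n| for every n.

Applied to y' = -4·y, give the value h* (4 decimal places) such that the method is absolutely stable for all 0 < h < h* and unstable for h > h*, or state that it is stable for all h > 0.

(-3.7556,0); λ=-4 ⇒ h* = (169/45)/4 = 0.9389.

With y'=λy (z=hλ):
  k1=λy_n ⇒ h·k1=z·y_n;  k2=λ(1+9/13z)y_n ⇒ h·k2=z(1+9/13z)y_n
  y_{n+1}/y_n = 1 + 8/13z + 5/13z(1+9/13z) = 1 + z + 45/169z²
  ⇒ R(z) = 1 + z + 45/169z².

Need |R(x)|<1, x<0.
x=-1.07: |R|=0.2349
R=1: x+45/169x²=0 ⇒ x=−169/45=-3.7556; min R=1−1/(4·45/169)=0.0611>−1
Confirm numerically:
  x=-3.392: |R|=0.67164 <1
  x=-2.517: |R|=0.16991 <1
  x=-2.019: |R|=0.06642 <1
  x=-1.562: |R|=0.08766 <1
  x=-4.322: |R|=1.65188 >1
  x=-4.082: |R|=1.35482 >1
So |R|<1 on (-3.7556, 0).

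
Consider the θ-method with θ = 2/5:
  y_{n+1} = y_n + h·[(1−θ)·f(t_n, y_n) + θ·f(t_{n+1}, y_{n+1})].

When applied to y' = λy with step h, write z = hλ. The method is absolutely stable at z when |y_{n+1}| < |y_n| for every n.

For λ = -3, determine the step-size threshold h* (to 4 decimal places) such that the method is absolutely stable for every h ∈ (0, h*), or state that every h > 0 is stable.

Set f=λy, z=hλ:
  y_{n+1} = y_n + z·[3/5·y_n + 2/5·y_{n+1}] ⇒ (1 − 2/5z)y_{n+1} = (1 + 3/5z)y_n
  R(z) = (1 + 3/5z)/(1 − 2/5z).

Solve |R(x)|<1 on ℝ⁻.
x=-1.43: |R|=0.0903
R=−1: 1+3/5x = −1+2/5x ⇒ -1/5x=2 ⇒ x=2/(-1/5)=-10.0000
Confirm numerically:
  x=-9.698: |R|=0.98762 <1
  x=-8.878: |R|=0.95069 <1
  x=-8.635: |R|=0.93871 <1
  x=-10.305: |R|=1.01191 >1
  x=-10.167: |R|=1.00659 >1
Interval (-10.0000, 0).

(-10.0000,0); λ=-3 ⇒ h* = (10)/3 = 3.3333.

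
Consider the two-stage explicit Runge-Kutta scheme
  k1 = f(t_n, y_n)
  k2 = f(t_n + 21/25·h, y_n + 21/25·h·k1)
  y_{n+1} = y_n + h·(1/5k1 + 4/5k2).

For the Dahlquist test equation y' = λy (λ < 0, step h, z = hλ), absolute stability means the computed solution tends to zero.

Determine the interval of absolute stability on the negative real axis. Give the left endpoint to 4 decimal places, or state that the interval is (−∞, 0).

Test eqn y'=λy, z=hλ:
  k1=λy_n ⇒ h·k1=z·y_n;  k2=λ(1+21/25z)y_n ⇒ h·k2=z(1+21/25z)y_n
  y_{n+1}/y_n = 1 + 1/5z + 4/5z(1+21/25z) = 1 + z + 84/125z²
  ⇒ R(z) = 1 + z + 84/125z².

Find x<0 with |R(x)|<1.
x=-1.54: |R|=1.0537
R=1: x+84/125x²=0 ⇒ x=−125/84=-1.4881; min R=1−1/(4·84/125)=0.6280>−1
Confirm numerically:
  x=-1.103: |R|=0.71456 <1
  x=-0.715: |R|=0.62854 <1
  x=-0.600: |R|=0.64192 <1
  x=-1.872: |R|=1.48295 >1
  x=-1.627: |R|=1.15187 >1
  x=-1.624: |R|=1.14832 >1
Interval (-1.4881, 0).

(-1.4881, 0).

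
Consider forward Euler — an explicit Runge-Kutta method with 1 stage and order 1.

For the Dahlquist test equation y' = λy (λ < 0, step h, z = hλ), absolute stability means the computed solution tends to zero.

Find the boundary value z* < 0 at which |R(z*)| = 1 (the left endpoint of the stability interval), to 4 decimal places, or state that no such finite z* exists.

z* = -2.0000.

Set f=λy, z=hλ:
  order 1, 1-stage ⇒ R(z)=1+z
  (e.g. R(-1.09)=-0.09000, |R|=0.09000)

Need |R(x)|<1, x<0.
x=-1.09: |R|=0.0900
|R(-1.53)|=0.5300 |R(-0.99)|=0.0100 |R(-0.83)|=0.1700
Bisect:
  x_lo=-2.7106 |R|=1.7106  x_hi=-0.3390 |R|=0.6610
  mid=-1.52481 |R|=0.52481 →hi
  mid=-2.11772 |R|=1.11772 →lo
  mid=-1.82126 |R|=0.82126 →hi
  mid=-1.96949 |R|=0.96949 →hi
  mid=-2.04361 |R|=1.04361 →lo
  mid=-2.00655 |R|=1.00655 →lo
  mid=-1.98802 |R|=0.98802 →hi
  ...
  [-2.00004,-1.99989] ⇒ x*=-2.0000
Interval (-2.0000, 0).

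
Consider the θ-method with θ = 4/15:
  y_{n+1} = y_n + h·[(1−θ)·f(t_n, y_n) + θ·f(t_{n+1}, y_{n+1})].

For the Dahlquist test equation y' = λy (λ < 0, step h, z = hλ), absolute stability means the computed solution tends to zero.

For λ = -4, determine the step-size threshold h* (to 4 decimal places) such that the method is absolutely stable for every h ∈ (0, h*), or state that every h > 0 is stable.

(-4.2857,0); λ=-4 ⇒ h* = (30/7)/4 = 1.0714.

Set f=λy, z=hλ:
  y_{n+1} = y_n + z·[11/15·y_n + 4/15·y_{n+1}] ⇒ (1 − 4/15z)y_{n+1} = (1 + 11/15z)y_n
  Hence R(z) = (1 + 11/15z)/(1 − 4/15z).

Need |R(x)|<1, x<0.
x=-0.92: |R|=0.2612
R=−1: 1+11/15x = −1+4/15x ⇒ -7/15x=2 ⇒ x=2/(-7/15)=-4.2857
Confirm numerically:
  x=-4.226: |R|=0.98690 <1
  x=-2.594: |R|=0.53334 <1
  x=-2.582: |R|=0.52914 <1
  x=-4.649: |R|=1.07569 >1
  x=-4.620: |R|=1.06989 >1
  x=-4.382: |R|=1.02072 >1
Stable set (-4.2857, 0).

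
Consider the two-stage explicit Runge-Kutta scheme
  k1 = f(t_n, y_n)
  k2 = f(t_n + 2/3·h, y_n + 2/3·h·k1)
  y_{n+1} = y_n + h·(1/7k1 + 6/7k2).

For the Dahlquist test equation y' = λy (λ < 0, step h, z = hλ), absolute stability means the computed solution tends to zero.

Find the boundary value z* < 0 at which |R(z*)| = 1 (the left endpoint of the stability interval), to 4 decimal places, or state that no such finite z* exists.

On y'=λy, z=hλ:
  k1=λy_n ⇒ h·k1=z·y_n;  k2=λ(1+2/3z)y_n ⇒ h·k2=z(1+2/3z)y_n
  y_{n+1}/y_n = 1 + 1/7z + 6/7z(1+2/3z) = 1 + z + 4/7z²
  R(z) = 1 + z + 4/7z².

Solve |R(x)|<1 on ℝ⁻.
x=-1.59: |R|=0.8546
R=1: x+4/7x²=0 ⇒ x=−7/4=-1.7500; min R=1−1/(4·4/7)=0.5625>−1
Confirm numerically:
  x=-1.727: |R|=0.97730 <1
  x=-1.369: |R|=0.70195 <1
  x=-1.252: |R|=0.64372 <1
  x=-1.069: |R|=0.58401 <1
  x=-2.079: |R|=1.39085 >1
  x=-2.019: |R|=1.31035 >1
  x=-1.820: |R|=1.07280 >1
Stable set (-1.7500, 0).

z* = -1.7500.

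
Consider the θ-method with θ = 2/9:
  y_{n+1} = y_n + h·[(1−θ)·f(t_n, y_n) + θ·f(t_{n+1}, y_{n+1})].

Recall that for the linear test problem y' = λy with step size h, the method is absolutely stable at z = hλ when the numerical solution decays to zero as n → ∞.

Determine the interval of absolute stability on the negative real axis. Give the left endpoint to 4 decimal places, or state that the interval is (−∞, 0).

Test eqn y'=λy, z=hλ:
  y_{n+1} = y_n + z·[7/9·y_n + 2/9·y_{n+1}] ⇒ (1 − 2/9z)y_{n+1} = (1 + 7/9z)y_n
  R(z) = (1 + 7/9z)/(1 − 2/9z).

Solve |R(x)|<1 on ℝ⁻.
x=-1.43: |R|=0.0852
R=−1: 1+7/9x = −1+2/9x ⇒ -5/9x=2 ⇒ x=2/(-5/9)=-3.6000
Confirm numerically:
  x=-2.783: |R|=0.71955 <1
  x=-2.399: |R|=0.56479 <1
  x=-2.367: |R|=0.55111 <1
  x=-2.162: |R|=0.46037 <1
  x=-4.047: |R|=1.13075 >1
  x=-3.741: |R|=1.04277 >1
Stable set (-3.6000, 0).

z∈(-3.6000,0).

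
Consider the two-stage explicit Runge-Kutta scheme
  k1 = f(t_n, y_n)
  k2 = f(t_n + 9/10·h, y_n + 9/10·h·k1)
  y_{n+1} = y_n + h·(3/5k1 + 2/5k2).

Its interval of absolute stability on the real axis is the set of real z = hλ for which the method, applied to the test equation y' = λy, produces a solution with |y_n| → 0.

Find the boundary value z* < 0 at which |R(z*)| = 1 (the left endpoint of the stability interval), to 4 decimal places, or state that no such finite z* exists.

left endpoint -2.7778.

On y'=λy, z=hλ:
  k1=λy_n ⇒ h·k1=z·y_n;  k2=λ(1+9/10z)y_n ⇒ h·k2=z(1+9/10z)y_n
  y_{n+1}/y_n = 1 + 3/5z + 2/5z(1+9/10z) = 1 + z + 9/25z²
  ⇒ R(z) = 1 + z + 9/25z².

Boundary: |R(x)|=1, x<0.
x=-1.43: |R|=0.3062
R=1: x+9/25x²=0 ⇒ x=−25/9=-2.7778; min R=1−1/(4·9/25)=0.3056>−1
Confirm numerically:
  x=-2.605: |R|=0.83797 <1
  x=-2.593: |R|=0.82751 <1
  x=-2.340: |R|=0.63122 <1
  x=-1.903: |R|=0.40071 <1
  x=-3.361: |R|=1.70568 >1
  x=-3.217: |R|=1.50867 >1
  x=-3.097: |R|=1.35591 >1
Interval (-2.7778, 0).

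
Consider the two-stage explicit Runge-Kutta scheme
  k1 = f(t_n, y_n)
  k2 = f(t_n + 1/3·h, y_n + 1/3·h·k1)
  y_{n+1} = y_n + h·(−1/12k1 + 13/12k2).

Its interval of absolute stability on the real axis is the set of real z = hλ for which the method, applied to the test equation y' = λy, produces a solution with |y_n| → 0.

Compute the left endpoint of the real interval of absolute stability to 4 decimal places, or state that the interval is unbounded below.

Set f=λy, z=hλ:
  k1=λy_n ⇒ h·k1=z·y_n;  k2=λ(1+1/3z)y_n ⇒ h·k2=z(1+1/3z)y_n
  y_{n+1}/y_n = 1 − 1/12z + 13/12z(1+1/3z) = 1 + z + 13/36z²
  so R(z) = 1 + z + 13/36z².

Find x<0 with |R(x)|<1.
x=-0.49: |R|=0.5967
R=1: x+13/36x²=0 ⇒ x=−36/13=-2.7692; min R=1−1/(4·13/36)=0.3077>−1
Confirm numerically:
  x=-2.267: |R|=0.58885 <1
  x=-1.740: |R|=0.35330 <1
  x=-1.212: |R|=0.31845 <1
  x=-2.983: |R|=1.23027 >1
  x=-2.971: |R|=1.21647 >1
So |R|<1 on (-2.7692, 0).

left endpoint -2.7692.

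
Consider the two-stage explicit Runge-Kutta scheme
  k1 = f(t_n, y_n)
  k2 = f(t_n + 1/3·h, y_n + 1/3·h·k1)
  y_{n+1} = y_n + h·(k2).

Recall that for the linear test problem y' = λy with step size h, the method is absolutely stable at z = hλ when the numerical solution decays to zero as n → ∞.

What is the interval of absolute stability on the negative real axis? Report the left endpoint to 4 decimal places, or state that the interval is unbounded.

Set f=λy, z=hλ:
  k1=λy_n ⇒ h·k1=z·y_n;  k2=λ(1+1/3z)y_n ⇒ h·k2=z(1+1/3z)y_n
  y_{n+1}/y_n = 1 + z(1+1/3z) = 1 + z + 1/3z²
  so R(z) = 1 + z + 1/3z².

Need |R(x)|<1, x<0.
x=-0.52: |R|=0.5701
R=1: x+1/3x²=0 ⇒ x=−3=-3.0000; min R=1−1/(4·1/3)=0.2500>−1
Confirm numerically:
  x=-2.486: |R|=0.57407 <1
  x=-2.275: |R|=0.45021 <1
  x=-1.436: |R|=0.25137 <1
  x=-1.296: |R|=0.26387 <1
  x=-3.570: |R|=1.67830 >1
  x=-3.510: |R|=1.59670 >1
  x=-3.191: |R|=1.20316 >1
So |R|<1 on (-3.0000, 0).

(-3.0000, 0).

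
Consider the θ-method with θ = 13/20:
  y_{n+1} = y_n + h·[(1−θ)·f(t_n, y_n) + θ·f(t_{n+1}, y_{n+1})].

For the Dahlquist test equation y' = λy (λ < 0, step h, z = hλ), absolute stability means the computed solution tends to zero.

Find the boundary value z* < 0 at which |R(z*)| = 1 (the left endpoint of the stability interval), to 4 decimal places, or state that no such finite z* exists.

unbounded; (−∞, 0).

Test eqn y'=λy, z=hλ:
  y_{n+1} = y_n + z·[7/20·y_n + 13/20·y_{n+1}] ⇒ (1 − 13/20z)y_{n+1} = (1 + 7/20z)y_n
  R(z) = (1 + 7/20z)/(1 − 13/20z).

Find x<0 with |R(x)|<1.
x=-0.73: |R|=0.5049
x=-2: |R|=0.1304
x=-10: |R|=0.3333
x=-100: |R|=0.5152
θ=13/20≥1/2 ⇒ |1+7/20x|<|1−13/20x| ∀x<0 ⇒ stable on all of ℝ⁻.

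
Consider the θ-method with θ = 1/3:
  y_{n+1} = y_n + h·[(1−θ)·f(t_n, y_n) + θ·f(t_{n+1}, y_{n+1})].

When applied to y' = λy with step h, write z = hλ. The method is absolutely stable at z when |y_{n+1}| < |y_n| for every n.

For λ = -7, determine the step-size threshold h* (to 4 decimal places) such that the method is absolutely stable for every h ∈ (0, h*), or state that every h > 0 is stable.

On y'=λy, z=hλ:
  y_{n+1} = y_n + z·[2/3·y_n + 1/3·y_{n+1}] ⇒ (1 − 1/3z)y_{n+1} = (1 + 2/3z)y_n
  Hence R(z) = (1 + 2/3z)/(1 − 1/3z).

Solve |R(x)|<1 on ℝ⁻.
x=-1.18: |R|=0.1531
R=−1: 1+2/3x = −1+1/3x ⇒ -1/3x=2 ⇒ x=2/(-1/3)=-6.0000
Confirm numerically:
  x=-4.697: |R|=0.83071 <1
  x=-4.392: |R|=0.78247 <1
  x=-4.231: |R|=0.75536 <1
  x=-3.397: |R|=0.59309 <1
  x=-6.460: |R|=1.04863 >1
  x=-6.151: |R|=1.01650 >1
  x=-6.028: |R|=1.00310 >1
So |R|<1 on (-6.0000, 0).

(-6.0000,0); λ=-7 ⇒ h* = (6)/7 = 0.8571.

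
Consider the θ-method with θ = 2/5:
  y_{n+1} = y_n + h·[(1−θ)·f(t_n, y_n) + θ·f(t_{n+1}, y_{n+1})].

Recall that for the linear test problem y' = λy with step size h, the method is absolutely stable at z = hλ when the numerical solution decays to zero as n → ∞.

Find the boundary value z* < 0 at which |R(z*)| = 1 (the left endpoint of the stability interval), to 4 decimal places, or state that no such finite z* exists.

On y'=λy, z=hλ:
  y_{n+1} = y_n + z·[3/5·y_n + 2/5·y_{n+1}] ⇒ (1 − 2/5z)y_{n+1} = (1 + 3/5z)y_n
  R(z) = (1 + 3/5z)/(1 − 2/5z).

Solve |R(x)|<1 on ℝ⁻.
x=-0.87: |R|=0.3546
R=−1: 1+3/5x = −1+2/5x ⇒ -1/5x=2 ⇒ x=2/(-1/5)=-10.0000
Confirm numerically:
  x=-7.938: |R|=0.90123 <1
  x=-7.603: |R|=0.88137 <1
  x=-7.025: |R|=0.84383 <1
  x=-5.828: |R|=0.74952 <1
  x=-10.321: |R|=1.01252 >1
  x=-10.174: |R|=1.00686 >1
  x=-10.068: |R|=1.00271 >1
Interval (-10.0000, 0).

left endpoint -10.0000.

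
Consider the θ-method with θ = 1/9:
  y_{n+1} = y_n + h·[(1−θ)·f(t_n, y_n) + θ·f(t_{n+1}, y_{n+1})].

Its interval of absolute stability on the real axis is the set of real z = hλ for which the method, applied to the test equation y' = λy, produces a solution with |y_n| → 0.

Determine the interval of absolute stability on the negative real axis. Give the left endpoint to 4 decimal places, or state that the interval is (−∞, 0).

Test eqn y'=λy, z=hλ:
  y_{n+1} = y_n + z·[8/9·y_n + 1/9·y_{n+1}] ⇒ (1 − 1/9z)y_{n+1} = (1 + 8/9z)y_n
  R(z) = (1 + 8/9z)/(1 − 1/9z).

Solve |R(x)|<1 on ℝ⁻.
x=-1.37: |R|=0.1890
R=−1: 1+8/9x = −1+1/9x ⇒ -7/9x=2 ⇒ x=2/(-7/9)=-2.5714
Confirm numerically:
  x=-2.348: |R|=0.86218 <1
  x=-2.345: |R|=0.86029 <1
  x=-1.333: |R|=0.16104 <1
  x=-2.981: |R|=1.23930 >1
  x=-2.939: |R|=1.21551 >1
So |R|<1 on (-2.5714, 0).

z∈(-2.5714,0).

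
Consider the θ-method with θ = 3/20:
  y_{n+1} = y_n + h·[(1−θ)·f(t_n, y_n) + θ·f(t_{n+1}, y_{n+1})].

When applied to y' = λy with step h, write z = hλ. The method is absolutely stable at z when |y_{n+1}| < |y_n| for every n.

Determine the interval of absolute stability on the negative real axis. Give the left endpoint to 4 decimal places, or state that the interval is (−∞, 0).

(-2.8571, 0).

On y'=λy, z=hλ:
  y_{n+1} = y_n + z·[17/20·y_n + 3/20·y_{n+1}] ⇒ (1 − 3/20z)y_{n+1} = (1 + 17/20z)y_n
  Hence R(z) = (1 + 17/20z)/(1 − 3/20z).

Boundary: |R(x)|=1, x<0.
x=-0.98: |R|=0.1456
R=−1: 1+17/20x = −1+3/20x ⇒ -7/10x=2 ⇒ x=2/(-7/10)=-2.8571
Confirm numerically:
  x=-2.772: |R|=0.95790 <1
  x=-2.144: |R|=0.62228 <1
  x=-2.017: |R|=0.54850 <1
  x=-2.936: |R|=1.03832 >1
  x=-2.935: |R|=1.03784 >1
Interval (-2.8571, 0).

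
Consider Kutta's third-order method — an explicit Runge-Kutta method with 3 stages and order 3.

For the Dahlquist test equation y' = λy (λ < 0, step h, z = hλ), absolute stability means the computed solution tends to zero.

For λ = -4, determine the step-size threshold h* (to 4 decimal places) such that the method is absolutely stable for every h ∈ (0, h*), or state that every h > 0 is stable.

(-2.5127,0); λ=-4 ⇒ h* = 0.6282.

Test eqn y'=λy, z=hλ:
  order 3, 3-stage ⇒ R(z)=1+z+z^2/2+z^3/6
  (e.g. R(-0.91)=0.37845, |R|=0.37845)

Need |R(x)|<1, x<0.
x=-0.91: |R|=0.3785
|R(-1.26)|=0.2004 |R(-1.16)|=0.2527 |R(-0.56)|=0.5675
Bisect:
  x_lo=-3.3018 |R|=2.8502  x_hi=-0.2345 |R|=0.7908
  mid=-1.76816 |R|=0.12629 →hi
  mid=-2.53499 |R|=1.03695 →lo
  mid=-2.15157 |R|=0.49698 →hi
  mid=-2.34328 |R|=0.74228 →hi
  mid=-2.43914 |R|=0.88300 →hi
  mid=-2.48706 |R|=0.95827 →hi
  mid=-2.51103 |R|=0.99717 →hi
  ...
  [-2.51290,-2.51271] ⇒ x*=-2.5127
Interval (-2.5127, 0).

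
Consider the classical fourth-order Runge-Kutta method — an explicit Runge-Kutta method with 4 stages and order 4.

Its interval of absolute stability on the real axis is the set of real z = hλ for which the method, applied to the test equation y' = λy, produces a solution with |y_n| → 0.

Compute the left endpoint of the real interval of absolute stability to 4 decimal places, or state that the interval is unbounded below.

left endpoint -2.7853.

Set f=λy, z=hλ:
  order 4, 4-stage ⇒ R(z)=1+z+z^2/2+z^3/6+z^4/24
  (e.g. R(-0.76)=0.46954, |R|=0.46954)

Solve |R(x)|<1 on ℝ⁻.
x=-0.76: |R|=0.4695
|R(-2.9)|=1.1872 |R(-2.1)|=0.3718 |R(-0.89)|=0.4147
Bisect:
  x_lo=-3.4689 |R|=2.6239  x_hi=-0.3123 |R|=0.7318
  mid=-1.89060 |R|=0.30264 →hi
  mid=-2.67974 |R|=0.85217 →hi
  mid=-3.07430 |R|=1.53065 →lo
  mid=-2.87702 |R|=1.14733 →lo
  mid=-2.77838 |R|=0.98962 →hi
  mid=-2.82770 |R|=1.06584 →lo
  mid=-2.80304 |R|=1.02709 →lo
  mid=-2.79071 |R|=1.00819 →lo
  mid=-2.78454 |R|=0.99887 →hi
  mid=-2.78763 |R|=1.00352 →lo
  ...
  [-2.78531,-2.78512] ⇒ x*=-2.7853
Interval (-2.7853, 0).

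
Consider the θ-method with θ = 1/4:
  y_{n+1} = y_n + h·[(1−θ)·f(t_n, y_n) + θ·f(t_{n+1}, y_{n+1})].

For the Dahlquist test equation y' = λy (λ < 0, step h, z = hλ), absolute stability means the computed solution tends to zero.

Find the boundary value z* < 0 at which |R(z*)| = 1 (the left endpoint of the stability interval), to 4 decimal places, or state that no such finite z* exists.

left endpoint -4.0000.

Test eqn y'=λy, z=hλ:
  y_{n+1} = y_n + z·[3/4·y_n + 1/4·y_{n+1}] ⇒ (1 − 1/4z)y_{n+1} = (1 + 3/4z)y_n
  so R(z) = (1 + 3/4z)/(1 − 1/4z).

Solve |R(x)|<1 on ℝ⁻.
x=-1.57: |R|=0.1275
R=−1: 1+3/4x = −1+1/4x ⇒ -1/2x=2 ⇒ x=2/(-1/2)=-4.0000
Confirm numerically:
  x=-2.525: |R|=0.54789 <1
  x=-1.793: |R|=0.23805 <1
  x=-1.684: |R|=0.18508 <1
  x=-4.594: |R|=1.13824 >1
  x=-4.318: |R|=1.07646 >1
So |R|<1 on (-4.0000, 0).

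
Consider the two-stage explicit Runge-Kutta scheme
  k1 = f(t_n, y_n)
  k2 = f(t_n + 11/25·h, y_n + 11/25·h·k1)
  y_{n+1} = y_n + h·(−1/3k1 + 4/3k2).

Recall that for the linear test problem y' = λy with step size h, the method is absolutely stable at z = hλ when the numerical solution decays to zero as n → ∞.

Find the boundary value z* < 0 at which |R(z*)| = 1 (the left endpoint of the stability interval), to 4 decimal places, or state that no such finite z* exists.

Test eqn y'=λy, z=hλ:
  k1=λy_n ⇒ h·k1=z·y_n;  k2=λ(1+11/25z)y_n ⇒ h·k2=z(1+11/25z)y_n
  y_{n+1}/y_n = 1 − 1/3z + 4/3z(1+11/25z) = 1 + z + 44/75z²
  ⇒ R(z) = 1 + z + 44/75z².

Need |R(x)|<1, x<0.
x=-1.76: |R|=1.0573
R=1: x+44/75x²=0 ⇒ x=−75/44=-1.7045; min R=1−1/(4·44/75)=0.5739>−1
Confirm numerically:
  x=-1.644: |R|=0.94161 <1
  x=-1.389: |R|=0.74287 <1
  x=-1.233: |R|=0.65890 <1
  x=-2.261: |R|=1.73811 >1
  x=-1.824: |R|=1.12783 >1
So |R|<1 on (-1.7045, 0).

left endpoint -1.7045.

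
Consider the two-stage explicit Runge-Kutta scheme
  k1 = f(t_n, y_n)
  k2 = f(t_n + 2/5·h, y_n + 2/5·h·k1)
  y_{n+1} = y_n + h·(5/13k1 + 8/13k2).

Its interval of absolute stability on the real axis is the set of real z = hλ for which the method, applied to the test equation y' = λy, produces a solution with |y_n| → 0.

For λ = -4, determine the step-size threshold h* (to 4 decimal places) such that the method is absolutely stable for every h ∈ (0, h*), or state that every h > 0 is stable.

Set f=λy, z=hλ:
  k1=λy_n ⇒ h·k1=z·y_n;  k2=λ(1+2/5z)y_n ⇒ h·k2=z(1+2/5z)y_n
  y_{n+1}/y_n = 1 + 5/13z + 8/13z(1+2/5z) = 1 + z + 16/65z²
  so R(z) = 1 + z + 16/65z².

Need |R(x)|<1, x<0.
x=-0.7: |R|=0.4206
R=1: x+16/65x²=0 ⇒ x=−65/16=-4.0625; min R=1−1/(4·16/65)=-0.0156>−1
Confirm numerically:
  x=-3.260: |R|=0.35602 <1
  x=-3.017: |R|=0.22356 <1
  x=-2.843: |R|=0.14658 <1
  x=-4.519: |R|=1.50780 >1
  x=-4.413: |R|=1.38074 >1
  x=-4.259: |R|=1.20600 >1
So |R|<1 on (-4.0625, 0).

(-4.0625,0); λ=-4 ⇒ h* = (65/16)/4 = 1.0156.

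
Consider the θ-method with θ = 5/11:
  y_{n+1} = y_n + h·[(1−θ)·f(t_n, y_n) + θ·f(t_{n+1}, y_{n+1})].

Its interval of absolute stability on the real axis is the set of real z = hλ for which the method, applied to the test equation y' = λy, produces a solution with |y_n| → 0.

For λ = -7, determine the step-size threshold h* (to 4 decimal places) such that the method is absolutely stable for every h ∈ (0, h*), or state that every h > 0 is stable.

Test eqn y'=λy, z=hλ:
  y_{n+1} = y_n + z·[6/11·y_n + 5/11·y_{n+1}] ⇒ (1 − 5/11z)y_{n+1} = (1 + 6/11z)y_n
  ⇒ R(z) = (1 + 6/11z)/(1 − 5/11z).

Solve |R(x)|<1 on ℝ⁻.
x=-0.91: |R|=0.3563
R=−1: 1+6/11x = −1+5/11x ⇒ -1/11x=2 ⇒ x=2/(-1/11)=-22.0000
Confirm numerically:
  x=-17.531: |R|=0.95470 <1
  x=-10.601: |R|=0.82190 <1
  x=-10.530: |R|=0.81980 <1
  x=-22.256: |R|=1.00209 >1
  x=-22.237: |R|=1.00194 >1
  x=-22.074: |R|=1.00061 >1
Stable set (-22.0000, 0).

(-22.0000,0); λ=-7 ⇒ h* = (22)/7 = 3.1429.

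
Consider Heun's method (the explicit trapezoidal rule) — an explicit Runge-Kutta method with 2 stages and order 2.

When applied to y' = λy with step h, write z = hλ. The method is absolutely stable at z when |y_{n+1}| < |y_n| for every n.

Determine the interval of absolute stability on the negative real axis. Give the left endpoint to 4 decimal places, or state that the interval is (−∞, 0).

Set f=λy, z=hλ:
  order 2, 2-stage ⇒ R(z)=1+z+z^2/2
  (e.g. R(-1.78)=0.80420, |R|=0.80420)

Find x<0 with |R(x)|<1.
x=-1.78: |R|=0.8042
|R(-2.07)|=1.0724 |R(-1.66)|=0.7178 |R(-1.14)|=0.5098
Bisect:
  x_lo=-2.5916 |R|=1.7666  x_hi=-0.1892 |R|=0.8287
  mid=-1.39038 |R|=0.57620 →hi
  mid=-1.99099 |R|=0.99103 →hi
  mid=-2.29130 |R|=1.33372 →lo
  mid=-2.14114 |R|=1.15110 →lo
  mid=-2.06607 |R|=1.06825 →lo
  mid=-2.02853 |R|=1.02893 →lo
  mid=-2.00976 |R|=1.00981 →lo
  mid=-2.00037 |R|=1.00037 →lo
  mid=-1.99568 |R|=0.99569 →hi
  mid=-1.99803 |R|=0.99803 →hi
  ...
  [-2.00008,-1.99993] ⇒ x*=-2.0000
Interval (-2.0000, 0).

z∈(-2.0000,0).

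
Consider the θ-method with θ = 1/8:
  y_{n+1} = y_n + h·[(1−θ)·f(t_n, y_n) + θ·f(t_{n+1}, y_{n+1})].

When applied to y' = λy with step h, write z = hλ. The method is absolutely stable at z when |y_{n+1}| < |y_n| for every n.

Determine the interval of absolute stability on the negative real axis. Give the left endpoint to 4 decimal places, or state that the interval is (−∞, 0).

With y'=λy (z=hλ):
  y_{n+1} = y_n + z·[7/8·y_n + 1/8·y_{n+1}] ⇒ (1 − 1/8z)y_{n+1} = (1 + 7/8z)y_n
  Hence R(z) = (1 + 7/8z)/(1 − 1/8z).

Solve |R(x)|<1 on ℝ⁻.
x=-0.49: |R|=0.5383
R=−1: 1+7/8x = −1+1/8x ⇒ -3/4x=2 ⇒ x=2/(-3/4)=-2.6667
Confirm numerically:
  x=-2.444: |R|=0.87208 <1
  x=-2.222: |R|=0.73899 <1
  x=-1.839: |R|=0.49527 <1
  x=-1.156: |R|=0.01005 <1
  x=-2.998: |R|=1.18076 >1
  x=-2.928: |R|=1.14348 >1
So |R|<1 on (-2.6667, 0).

(-2.6667, 0).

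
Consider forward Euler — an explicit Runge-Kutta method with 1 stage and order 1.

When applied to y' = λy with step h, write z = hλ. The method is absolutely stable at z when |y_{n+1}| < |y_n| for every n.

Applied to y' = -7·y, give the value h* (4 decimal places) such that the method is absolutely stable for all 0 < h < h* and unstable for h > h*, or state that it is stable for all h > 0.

With y'=λy (z=hλ):
  order 1, 1-stage ⇒ R(z)=1+z
  (e.g. R(-0.61)=0.39000, |R|=0.39000)

Need |R(x)|<1, x<0.
x=-0.61: |R|=0.3900
|R(-2.11)|=1.1100 |R(-1.42)|=0.4200 |R(-1.2)|=0.2000
Bisect:
  x_lo=-2.5703 |R|=1.5703  x_hi=-0.2959 |R|=0.7041
  mid=-1.43307 |R|=0.43307 →hi
  mid=-2.00167 |R|=1.00167 →lo
  mid=-1.71737 |R|=0.71737 →hi
  mid=-1.85952 |R|=0.85952 →hi
  mid=-1.93059 |R|=0.93059 →hi
  mid=-1.96613 |R|=0.96613 →hi
  mid=-1.98390 |R|=0.98390 →hi
  mid=-1.99279 |R|=0.99279 →hi
  mid=-1.99723 |R|=0.99723 →hi
  mid=-1.99945 |R|=0.99945 →hi
  ...
  [-2.00000,-1.99986] ⇒ x*=-2.0000
Interval (-2.0000, 0).

(-2.0000,0); λ=-7 ⇒ h* = 0.2857.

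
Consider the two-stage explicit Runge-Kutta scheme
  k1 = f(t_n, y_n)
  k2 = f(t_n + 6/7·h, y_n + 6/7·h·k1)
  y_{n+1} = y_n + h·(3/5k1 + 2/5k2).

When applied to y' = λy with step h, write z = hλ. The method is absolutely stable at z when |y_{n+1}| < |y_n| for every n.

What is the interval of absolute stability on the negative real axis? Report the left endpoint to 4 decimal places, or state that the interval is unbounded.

On y'=λy, z=hλ:
  k1=λy_n ⇒ h·k1=z·y_n;  k2=λ(1+6/7z)y_n ⇒ h·k2=z(1+6/7z)y_n
  y_{n+1}/y_n = 1 + 3/5z + 2/5z(1+6/7z) = 1 + z + 12/35z²
  R(z) = 1 + z + 12/35z².

Find x<0 with |R(x)|<1.
x=-1.19: |R|=0.2955
R=1: x+12/35x²=0 ⇒ x=−35/12=-2.9167; min R=1−1/(4·12/35)=0.2708>−1
Confirm numerically:
  x=-2.875: |R|=0.95893 <1
  x=-2.093: |R|=0.40894 <1
  x=-1.631: |R|=0.28106 <1
  x=-3.295: |R|=1.42741 >1
  x=-3.207: |R|=1.31923 >1
  x=-3.203: |R|=1.31444 >1
Interval (-2.9167, 0).

(-2.9167, 0).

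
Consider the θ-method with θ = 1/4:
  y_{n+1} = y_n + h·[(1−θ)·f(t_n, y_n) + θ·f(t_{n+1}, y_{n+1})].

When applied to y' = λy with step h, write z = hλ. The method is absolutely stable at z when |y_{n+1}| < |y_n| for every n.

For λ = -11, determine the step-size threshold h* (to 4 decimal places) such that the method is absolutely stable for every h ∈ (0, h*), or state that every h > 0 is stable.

(-4.0000,0); λ=-11 ⇒ h* = (4)/11 = 0.3636.

Set f=λy, z=hλ:
  y_{n+1} = y_n + z·[3/4·y_n + 1/4·y_{n+1}] ⇒ (1 − 1/4z)y_{n+1} = (1 + 3/4z)y_n
  Hence R(z) = (1 + 3/4z)/(1 − 1/4z).

Boundary: |R(x)|=1, x<0.
x=-1.38: |R|=0.0260
R=−1: 1+3/4x = −1+1/4x ⇒ -1/2x=2 ⇒ x=2/(-1/2)=-4.0000
Confirm numerically:
  x=-3.017: |R|=0.71982 <1
  x=-2.389: |R|=0.49570 <1
  x=-2.001: |R|=0.33378 <1
  x=-4.300: |R|=1.07229 >1
  x=-4.258: |R|=1.06248 >1
Stable set (-4.0000, 0).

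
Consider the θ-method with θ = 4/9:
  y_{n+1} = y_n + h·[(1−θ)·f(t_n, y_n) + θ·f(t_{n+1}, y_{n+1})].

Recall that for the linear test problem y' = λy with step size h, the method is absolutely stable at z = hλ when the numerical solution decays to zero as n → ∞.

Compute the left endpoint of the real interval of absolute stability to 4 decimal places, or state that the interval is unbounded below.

On y'=λy, z=hλ:
  y_{n+1} = y_n + z·[5/9·y_n + 4/9·y_{n+1}] ⇒ (1 − 4/9z)y_{n+1} = (1 + 5/9z)y_n
  so R(z) = (1 + 5/9z)/(1 − 4/9z).

Find x<0 with |R(x)|<1.
x=-1.09: |R|=0.2657
R=−1: 1+5/9x = −1+4/9x ⇒ -1/9x=2 ⇒ x=2/(-1/9)=-18.0000
Confirm numerically:
  x=-17.331: |R|=0.99146 <1
  x=-15.549: |R|=0.96557 <1
  x=-8.495: |R|=0.77885 <1
  x=-18.415: |R|=1.00502 >1
  x=-18.087: |R|=1.00107 >1
  x=-18.051: |R|=1.00063 >1
So |R|<1 on (-18.0000, 0).

left endpoint -18.0000.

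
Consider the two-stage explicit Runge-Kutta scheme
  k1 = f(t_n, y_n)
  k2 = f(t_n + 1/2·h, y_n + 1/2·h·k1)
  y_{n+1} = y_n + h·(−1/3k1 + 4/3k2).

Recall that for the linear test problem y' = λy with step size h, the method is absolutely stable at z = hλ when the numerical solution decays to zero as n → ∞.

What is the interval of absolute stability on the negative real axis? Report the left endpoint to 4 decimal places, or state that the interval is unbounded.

Test eqn y'=λy, z=hλ:
  k1=λy_n ⇒ h·k1=z·y_n;  k2=λ(1+1/2z)y_n ⇒ h·k2=z(1+1/2z)y_n
  y_{n+1}/y_n = 1 − 1/3z + 4/3z(1+1/2z) = 1 + z + 2/3z²
  R(z) = 1 + z + 2/3z².

Boundary: |R(x)|=1, x<0.
x=-0.45: |R|=0.6850
R=1: x+2/3x²=0 ⇒ x=−3/2=-1.5000; min R=1−1/(4·2/3)=0.6250>−1
Confirm numerically:
  x=-1.113: |R|=0.71285 <1
  x=-0.960: |R|=0.65440 <1
  x=-0.820: |R|=0.62827 <1
  x=-0.736: |R|=0.62513 <1
  x=-1.876: |R|=1.47025 >1
  x=-1.864: |R|=1.45233 >1
  x=-1.704: |R|=1.23174 >1
So |R|<1 on (-1.5000, 0).

(-1.5000, 0).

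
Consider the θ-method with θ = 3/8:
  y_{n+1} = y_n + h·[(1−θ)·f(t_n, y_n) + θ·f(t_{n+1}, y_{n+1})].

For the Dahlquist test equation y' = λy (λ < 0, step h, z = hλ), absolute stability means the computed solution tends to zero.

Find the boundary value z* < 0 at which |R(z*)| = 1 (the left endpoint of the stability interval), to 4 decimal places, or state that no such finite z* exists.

z* = -8.0000.

Test eqn y'=λy, z=hλ:
  y_{n+1} = y_n + z·[5/8·y_n + 3/8·y_{n+1}] ⇒ (1 − 3/8z)y_{n+1} = (1 + 5/8z)y_n
  Hence R(z) = (1 + 5/8z)/(1 − 3/8z).

Find x<0 with |R(x)|<1.
x=-1.73: |R|=0.0493
R=−1: 1+5/8x = −1+3/8x ⇒ -1/4x=2 ⇒ x=2/(-1/4)=-8.0000
Confirm numerically:
  x=-7.257: |R|=0.95009 <1
  x=-6.503: |R|=0.89116 <1
  x=-5.551: |R|=0.80132 <1
  x=-4.099: |R|=0.61561 <1
  x=-8.437: |R|=1.02624 >1
  x=-8.362: |R|=1.02188 >1
  x=-8.311: |R|=1.01889 >1
Stable set (-8.0000, 0).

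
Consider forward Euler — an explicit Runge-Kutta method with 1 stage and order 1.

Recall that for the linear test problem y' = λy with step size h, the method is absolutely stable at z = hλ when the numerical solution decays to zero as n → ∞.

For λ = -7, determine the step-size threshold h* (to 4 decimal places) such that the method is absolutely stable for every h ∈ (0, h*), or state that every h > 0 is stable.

With y'=λy (z=hλ):
  order 1, 1-stage ⇒ R(z)=1+z
  (e.g. R(-0.74)=0.26000, |R|=0.26000)

Find x<0 with |R(x)|<1.
x=-0.74: |R|=0.2600
|R(-2.32)|=1.3200 |R(-1.57)|=0.5700 |R(-1.52)|=0.5200
Bisect:
  x_lo=-2.6275 |R|=1.6275  x_hi=-0.3621 |R|=0.6379
  mid=-1.49478 |R|=0.49478 →hi
  mid=-2.06114 |R|=1.06114 →lo
  mid=-1.77796 |R|=0.77796 →hi
  mid=-1.91955 |R|=0.91955 →hi
  mid=-1.99034 |R|=0.99034 →hi
  mid=-2.02574 |R|=1.02574 →lo
  mid=-2.00804 |R|=1.00804 →lo
  ...
  [-2.00002,-1.99988] ⇒ x*=-2.0000
Stable set (-2.0000, 0).

(-2.0000,0); λ=-7 ⇒ h* = 0.2857.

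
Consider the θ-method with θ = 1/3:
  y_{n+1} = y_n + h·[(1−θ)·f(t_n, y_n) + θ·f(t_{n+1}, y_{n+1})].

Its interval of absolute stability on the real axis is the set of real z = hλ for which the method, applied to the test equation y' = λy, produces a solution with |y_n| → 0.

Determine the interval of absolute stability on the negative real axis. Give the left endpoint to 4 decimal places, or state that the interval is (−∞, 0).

z∈(-6.0000,0).

Set f=λy, z=hλ:
  y_{n+1} = y_n + z·[2/3·y_n + 1/3·y_{n+1}] ⇒ (1 − 1/3z)y_{n+1} = (1 + 2/3z)y_n
  R(z) = (1 + 2/3z)/(1 − 1/3z).

Solve |R(x)|<1 on ℝ⁻.
x=-1.04: |R|=0.2277
R=−1: 1+2/3x = −1+1/3x ⇒ -1/3x=2 ⇒ x=2/(-1/3)=-6.0000
Confirm numerically:
  x=-5.771: |R|=0.97389 <1
  x=-4.121: |R|=0.73613 <1
  x=-3.603: |R|=0.63698 <1
  x=-3.382: |R|=0.58978 <1
  x=-6.116: |R|=1.01272 >1
  x=-6.104: |R|=1.01142 >1
Interval (-6.0000, 0).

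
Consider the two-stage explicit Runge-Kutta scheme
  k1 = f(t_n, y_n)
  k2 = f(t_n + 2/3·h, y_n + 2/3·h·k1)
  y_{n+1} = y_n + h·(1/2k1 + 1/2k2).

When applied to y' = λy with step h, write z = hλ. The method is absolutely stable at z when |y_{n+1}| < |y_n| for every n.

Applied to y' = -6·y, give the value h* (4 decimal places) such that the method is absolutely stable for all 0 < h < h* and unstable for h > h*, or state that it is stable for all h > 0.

On y'=λy, z=hλ:
  k1=λy_n ⇒ h·k1=z·y_n;  k2=λ(1+2/3z)y_n ⇒ h·k2=z(1+2/3z)y_n
  y_{n+1}/y_n = 1 + 1/2z + 1/2z(1+2/3z) = 1 + z + 1/3z²
  so R(z) = 1 + z + 1/3z².

Need |R(x)|<1, x<0.
x=-0.42: |R|=0.6388
R=1: x+1/3x²=0 ⇒ x=−3=-3.0000; min R=1−1/(4·1/3)=0.2500>−1
Confirm numerically:
  x=-1.658: |R|=0.25832 <1
  x=-1.508: |R|=0.25002 <1
  x=-1.319: |R|=0.26092 <1
  x=-3.493: |R|=1.57402 >1
  x=-3.136: |R|=1.14217 >1
So |R|<1 on (-3.0000, 0).

(-3.0000,0); λ=-6 ⇒ h* = (3)/6 = 0.5000.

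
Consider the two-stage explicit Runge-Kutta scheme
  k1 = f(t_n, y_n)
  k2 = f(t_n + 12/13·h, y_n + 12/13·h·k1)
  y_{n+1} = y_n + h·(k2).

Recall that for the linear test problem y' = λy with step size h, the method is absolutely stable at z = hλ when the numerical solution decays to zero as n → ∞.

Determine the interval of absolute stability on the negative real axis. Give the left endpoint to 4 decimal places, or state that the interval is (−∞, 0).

z∈(-1.0833,0).

Set f=λy, z=hλ:
  k1=λy_n ⇒ h·k1=z·y_n;  k2=λ(1+12/13z)y_n ⇒ h·k2=z(1+12/13z)y_n
  y_{n+1}/y_n = 1 + z(1+12/13z) = 1 + z + 12/13z²
  so R(z) = 1 + z + 12/13z².

Find x<0 with |R(x)|<1.
x=-0.69: |R|=0.7495
R=1: x+12/13x²=0 ⇒ x=−13/12=-1.0833; min R=1−1/(4·12/13)=0.7292>−1
Confirm numerically:
  x=-0.877: |R|=0.83297 <1
  x=-0.837: |R|=0.80968 <1
  x=-0.635: |R|=0.73721 <1
  x=-1.560: |R|=1.68640 >1
  x=-1.542: |R|=1.65286 >1
  x=-1.118: |R|=1.03578 >1
Stable set (-1.0833, 0).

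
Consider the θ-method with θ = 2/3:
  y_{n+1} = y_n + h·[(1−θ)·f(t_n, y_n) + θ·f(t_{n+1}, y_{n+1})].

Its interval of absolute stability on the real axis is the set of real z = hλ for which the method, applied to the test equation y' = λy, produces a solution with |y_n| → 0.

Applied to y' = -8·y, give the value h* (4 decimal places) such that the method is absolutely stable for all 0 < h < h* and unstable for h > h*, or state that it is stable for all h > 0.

unbounded; (−∞, 0). Any h>0 works for λ=-8.

With y'=λy (z=hλ):
  y_{n+1} = y_n + z·[1/3·y_n + 2/3·y_{n+1}] ⇒ (1 − 2/3z)y_{n+1} = (1 + 1/3z)y_n
  so R(z) = (1 + 1/3z)/(1 − 2/3z).

Find x<0 with |R(x)|<1.
x=-0.82: |R|=0.4698
x=-2: |R|=0.1429
x=-10: |R|=0.3043
x=-100: |R|=0.4778
θ=2/3≥1/2 ⇒ |1+1/3x|<|1−2/3x| ∀x<0 ⇒ unbounded interval.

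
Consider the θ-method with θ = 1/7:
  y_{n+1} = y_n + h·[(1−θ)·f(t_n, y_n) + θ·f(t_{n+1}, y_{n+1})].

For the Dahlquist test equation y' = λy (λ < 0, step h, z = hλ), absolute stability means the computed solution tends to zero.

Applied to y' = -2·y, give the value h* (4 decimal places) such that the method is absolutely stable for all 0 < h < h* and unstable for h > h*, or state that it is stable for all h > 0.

Set f=λy, z=hλ:
  y_{n+1} = y_n + z·[6/7·y_n + 1/7·y_{n+1}] ⇒ (1 − 1/7z)y_{n+1} = (1 + 6/7z)y_n
  R(z) = (1 + 6/7z)/(1 − 1/7z).

Need |R(x)|<1, x<0.
x=-0.47: |R|=0.5596
R=−1: 1+6/7x = −1+1/7x ⇒ -5/7x=2 ⇒ x=2/(-5/7)=-2.8000
Confirm numerically:
  x=-2.504: |R|=0.84428 <1
  x=-1.913: |R|=0.50241 <1
  x=-1.742: |R|=0.39488 <1
  x=-1.306: |R|=0.10065 <1
  x=-3.190: |R|=1.19136 >1
  x=-2.917: |R|=1.05899 >1
Interval (-2.8000, 0).

(-2.8000,0); λ=-2 ⇒ h* = (14/5)/2 = 1.4000.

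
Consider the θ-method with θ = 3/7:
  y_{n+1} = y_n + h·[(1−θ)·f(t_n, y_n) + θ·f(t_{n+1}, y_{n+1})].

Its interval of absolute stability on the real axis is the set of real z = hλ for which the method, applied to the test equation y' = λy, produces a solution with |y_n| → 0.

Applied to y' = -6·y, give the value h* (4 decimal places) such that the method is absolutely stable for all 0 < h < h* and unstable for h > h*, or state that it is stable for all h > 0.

(-14.0000,0); λ=-6 ⇒ h* = (14)/6 = 2.3333.

Set f=λy, z=hλ:
  y_{n+1} = y_n + z·[4/7·y_n + 3/7·y_{n+1}] ⇒ (1 − 3/7z)y_{n+1} = (1 + 4/7z)y_n
  ⇒ R(z) = (1 + 4/7z)/(1 − 3/7z).

Need |R(x)|<1, x<0.
x=-1.44: |R|=0.1095
R=−1: 1+4/7x = −1+3/7x ⇒ -1/7x=2 ⇒ x=2/(-1/7)=-14.0000
Confirm numerically:
  x=-11.986: |R|=0.95312 <1
  x=-11.501: |R|=0.93979 <1
  x=-10.246: |R|=0.90052 <1
  x=-14.400: |R|=1.00797 >1
  x=-14.209: |R|=1.00421 >1
  x=-14.125: |R|=1.00253 >1
Interval (-14.0000, 0).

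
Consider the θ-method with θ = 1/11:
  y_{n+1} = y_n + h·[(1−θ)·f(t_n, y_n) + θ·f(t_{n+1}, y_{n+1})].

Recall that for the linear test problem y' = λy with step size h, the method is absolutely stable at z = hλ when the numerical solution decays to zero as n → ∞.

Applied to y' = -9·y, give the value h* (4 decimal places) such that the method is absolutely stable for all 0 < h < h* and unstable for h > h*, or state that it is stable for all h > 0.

(-2.4444,0); λ=-9 ⇒ h* = (22/9)/9 = 0.2716.

With y'=λy (z=hλ):
  y_{n+1} = y_n + z·[10/11·y_n + 1/11·y_{n+1}] ⇒ (1 − 1/11z)y_{n+1} = (1 + 10/11z)y_n
  R(z) = (1 + 10/11z)/(1 − 1/11z).

Need |R(x)|<1, x<0.
x=-1.45: |R|=0.2811
R=−1: 1+10/11x = −1+1/11x ⇒ -9/11x=2 ⇒ x=2/(-9/11)=-2.4444
Confirm numerically:
  x=-2.315: |R|=0.91250 <1
  x=-1.953: |R|=0.65853 <1
  x=-1.805: |R|=0.55057 <1
  x=-1.760: |R|=0.51724 <1
  x=-3.023: |R|=1.37132 >1
  x=-2.591: |R|=1.09705 >1
  x=-2.523: |R|=1.05228 >1
Stable set (-2.4444, 0).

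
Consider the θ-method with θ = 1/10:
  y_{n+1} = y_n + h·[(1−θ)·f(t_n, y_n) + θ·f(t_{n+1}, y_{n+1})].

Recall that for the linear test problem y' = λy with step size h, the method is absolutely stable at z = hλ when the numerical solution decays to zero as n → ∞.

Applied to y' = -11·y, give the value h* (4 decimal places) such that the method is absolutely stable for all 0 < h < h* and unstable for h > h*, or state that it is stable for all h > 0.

With y'=λy (z=hλ):
  y_{n+1} = y_n + z·[9/10·y_n + 1/10·y_{n+1}] ⇒ (1 − 1/10z)y_{n+1} = (1 + 9/10z)y_n
  so R(z) = (1 + 9/10z)/(1 − 1/10z).

Solve |R(x)|<1 on ℝ⁻.
x=-1.02: |R|=0.0744
R=−1: 1+9/10x = −1+1/10x ⇒ -4/5x=2 ⇒ x=2/(-4/5)=-2.5000
Confirm numerically:
  x=-2.450: |R|=0.96787 <1
  x=-1.857: |R|=0.56616 <1
  x=-1.009: |R|=0.08348 <1
  x=-2.969: |R|=1.28931 >1
  x=-2.752: |R|=1.15809 >1
  x=-2.564: |R|=1.04075 >1
Interval (-2.5000, 0).

(-2.5000,0); λ=-11 ⇒ h* = (5/2)/11 = 0.2273.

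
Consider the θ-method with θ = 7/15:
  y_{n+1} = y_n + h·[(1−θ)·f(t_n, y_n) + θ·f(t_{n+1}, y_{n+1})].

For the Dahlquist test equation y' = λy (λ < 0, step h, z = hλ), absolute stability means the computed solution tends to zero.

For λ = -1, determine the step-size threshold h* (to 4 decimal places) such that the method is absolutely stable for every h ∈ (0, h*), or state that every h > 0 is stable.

On y'=λy, z=hλ:
  y_{n+1} = y_n + z·[8/15·y_n + 7/15·y_{n+1}] ⇒ (1 − 7/15z)y_{n+1} = (1 + 8/15z)y_n
  so R(z) = (1 + 8/15z)/(1 − 7/15z).

Find x<0 with |R(x)|<1.
x=-0.68: |R|=0.4838
R=−1: 1+8/15x = −1+7/15x ⇒ -1/15x=2 ⇒ x=2/(-1/15)=-30.0000
Confirm numerically:
  x=-27.724: |R|=0.98911 <1
  x=-22.705: |R|=0.95806 <1
  x=-15.229: |R|=0.87853 <1
  x=-30.350: |R|=1.00154 >1
  x=-30.342: |R|=1.00150 >1
Stable set (-30.0000, 0).

(-30.0000,0); λ=-1 ⇒ h* = (30)/1 = 30.0000.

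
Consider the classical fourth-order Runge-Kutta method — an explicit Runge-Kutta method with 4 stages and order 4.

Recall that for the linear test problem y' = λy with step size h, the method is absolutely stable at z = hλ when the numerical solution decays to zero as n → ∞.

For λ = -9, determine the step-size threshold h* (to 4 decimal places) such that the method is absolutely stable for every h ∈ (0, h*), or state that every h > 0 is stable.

(-2.7853,0); λ=-9 ⇒ h* = 0.3095.

With y'=λy (z=hλ):
  order 4, 4-stage ⇒ R(z)=1+z+z^2/2+z^3/6+z^4/24
  (e.g. R(-1.21)=0.31611, |R|=0.31611)

Solve |R(x)|<1 on ℝ⁻.
x=-1.21: |R|=0.3161
|R(-3.17)|=1.7528 |R(-2.61)|=0.7663 |R(-2.05)|=0.3513
Bisect:
  x_lo=-3.1966 |R|=1.8191  x_hi=-0.0921 |R|=0.9120
  mid=-1.64434 |R|=0.27120 →hi
  mid=-2.42046 |R|=0.57557 →hi
  mid=-2.80852 |R|=1.03558 →lo
  mid=-2.61449 |R|=0.77157 →hi
  mid=-2.71150 |R|=0.89433 →hi
  mid=-2.76001 |R|=0.96255 →hi
  mid=-2.78426 |R|=0.99845 →hi
  mid=-2.79639 |R|=1.01686 →lo
  ...
  [-2.78540,-2.78521] ⇒ x*=-2.7853
Interval (-2.7853, 0).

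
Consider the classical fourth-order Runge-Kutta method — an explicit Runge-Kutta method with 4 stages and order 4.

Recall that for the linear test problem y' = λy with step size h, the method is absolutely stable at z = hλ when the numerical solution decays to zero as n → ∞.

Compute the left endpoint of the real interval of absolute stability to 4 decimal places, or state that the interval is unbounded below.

left endpoint -2.7853.

Set f=λy, z=hλ:
  order 4, 4-stage ⇒ R(z)=1+z+z^2/2+z^3/6+z^4/24
  (e.g. R(-0.86)=0.42658, |R|=0.42658)

Boundary: |R(x)|=1, x<0.
x=-0.86: |R|=0.4266
|R(-2.52)|=0.6683 |R(-1.94)|=0.3151 |R(-1.33)|=0.2927
Bisect:
  x_lo=-3.4472 |R|=2.5508  x_hi=-0.2265 |R|=0.7973
  mid=-1.83684 |R|=0.29156 →hi
  mid=-2.64201 |R|=0.80461 →hi
  mid=-3.04460 |R|=1.46672 →lo
  mid=-2.84331 |R|=1.09105 →lo
  mid=-2.74266 |R|=0.93760 →hi
  mid=-2.79298 |R|=1.01166 →lo
  mid=-2.76782 |R|=0.97398 →hi
  mid=-2.78040 |R|=0.99265 →hi
  mid=-2.78669 |R|=1.00211 →lo
  ...
  [-2.78532,-2.78512] ⇒ x*=-2.7853
Stable set (-2.7853, 0).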